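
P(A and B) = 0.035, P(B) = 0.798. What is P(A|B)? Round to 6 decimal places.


P(A|B) = P(A and B) / P(B) = 0.035 / 0.798 = 5/114 ≈ 0.04385965

0.043860


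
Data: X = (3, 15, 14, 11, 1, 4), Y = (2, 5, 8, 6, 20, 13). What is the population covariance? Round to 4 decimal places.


Cov = (1/n)*sum((xi-xbar)(yi-ybar))
n = 6, xbar = 48/6 = 8, ybar = 54/6 = 9
sum((xi-xbar)(yi-ybar)) = -101
Cov = -101 / 6 = -101/6 ≈ -16.833333

-16.8333


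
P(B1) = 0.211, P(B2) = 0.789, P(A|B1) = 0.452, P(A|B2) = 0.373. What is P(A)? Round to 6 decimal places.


P(A) = P(A|B1)*P(B1) + P(A|B2)*P(B2)
P(A|B1)*P(B1) = 0.452 * 0.211 = 0.095372
P(A|B2)*P(B2) = 0.373 * 0.789 = 0.294297
P(A) = 0.095372 + 0.294297 = 0.389669

0.389669


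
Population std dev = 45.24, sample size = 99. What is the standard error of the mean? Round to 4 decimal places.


SE = sigma / sqrt(n)
sqrt(99) ≈ 9.949874
SE = 45.24 / 9.949874 ≈ 4.546791

4.5468


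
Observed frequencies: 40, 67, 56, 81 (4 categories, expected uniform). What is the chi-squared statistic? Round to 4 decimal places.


chi2 = sum((O-E)^2/E), E = total/4
total = 244, E = 244/4 = 61
(40 - 61)^2 / 61 = 441 / 61 = 441/61 ≈ 7.229508
(67 - 61)^2 / 61 = 36 / 61 = 36/61 ≈ 0.590164
(56 - 61)^2 / 61 = 25 / 61 = 25/61 ≈ 0.409836
(81 - 61)^2 / 61 = 400 / 61 = 400/61 ≈ 6.557377
chi2 = 902/61 ≈ 14.786885

14.7869


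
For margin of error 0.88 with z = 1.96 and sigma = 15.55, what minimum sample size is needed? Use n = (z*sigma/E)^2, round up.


z*sigma/E = 1.96 * 15.55 / 0.88 = 15239/440 ≈ 34.634091
(z*sigma/E)^2 ≈ 1199.520253
round up: n = 1200

1200


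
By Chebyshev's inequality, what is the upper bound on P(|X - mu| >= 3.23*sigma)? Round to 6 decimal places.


P <= 1/k^2
k^2 = 3.23^2 = 10.4329
1/k^2 = 1 / 10.4329 ≈ 0.09585063

0.095851


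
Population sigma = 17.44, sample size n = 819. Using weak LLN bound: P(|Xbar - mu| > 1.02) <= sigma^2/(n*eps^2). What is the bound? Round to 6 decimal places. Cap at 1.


bound = min(1, sigma^2/(n*eps^2))
sigma^2 = 17.44^2 = 304.1536
n*eps^2 = 819 * 1.02^2 = 819 * 1.0404 = 852.0876
sigma^2/(n*eps^2) = 304.1536 / 852.0876 ≈ 0.35695109

0.356951


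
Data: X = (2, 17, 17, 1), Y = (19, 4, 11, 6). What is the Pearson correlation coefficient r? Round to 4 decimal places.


r = sum((xi-xbar)(yi-ybar)) / sqrt(sum((xi-xbar)^2) * sum((yi-ybar)^2))
n = 4, xbar = 37/4 = 9.25, ybar = 40/4 = 10
Sxy = sum((xi-xbar)(yi-ybar)) = -71
Sxx = sum((xi-xbar)^2) = 240.75
Syy = sum((yi-ybar)^2) = 134
sqrt(Sxx*Syy) ≈ 179.612082
r = Sxy / sqrt(Sxx*Syy) = -71 / 179.612082 ≈ -0.395296

-0.3953


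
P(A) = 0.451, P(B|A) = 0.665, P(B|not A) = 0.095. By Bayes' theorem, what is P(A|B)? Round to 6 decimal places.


P(A|B) = P(B|A)*P(A) / P(B), P(B) = P(B|A)*P(A) + P(B|not A)*P(not A)
P(B|A)*P(A) = 0.665 * 0.451 = 0.299915
P(B|not A)*P(not A) = 0.095 * 0.549 = 0.052155
P(B) = 0.299915 + 0.052155 = 0.35207
P(A|B) = 0.299915 / 0.35207 = 3157/3706 ≈ 0.85186185

0.851862


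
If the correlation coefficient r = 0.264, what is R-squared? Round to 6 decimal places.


R^2 = r^2 = (0.264)^2 = 0.069696

0.069696


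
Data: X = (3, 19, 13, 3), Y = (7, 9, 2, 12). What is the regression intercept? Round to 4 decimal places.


a = ybar - b*xbar, where b = sum((xi-xbar)(yi-ybar)) / sum((xi-xbar)^2)
n = 4, xbar = 38/4 = 9.5, ybar = 30/4 = 7.5
Sxy = sum((xi-xbar)(yi-ybar)) = -31
Sxx = sum((xi-xbar)^2) = 187
b = Sxy / Sxx = -31/187 ≈ -0.165775
a = 7.5 - (-0.165775) * 9.5 = 1697/187 ≈ 9.074866

9.0749


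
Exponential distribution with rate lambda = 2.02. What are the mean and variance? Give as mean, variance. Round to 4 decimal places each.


mean = 1/lam, var = 1/lam^2
mean = 1 / 2.02 = 50/101 ≈ 0.495050
lam^2 = 2.02^2 = 4.0804
var = 1 / 4.0804 ≈ 0.245074

0.4950, 0.2451


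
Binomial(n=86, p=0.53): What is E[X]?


E[X] = n*p = 86 * 0.53 = 45.58

45.58


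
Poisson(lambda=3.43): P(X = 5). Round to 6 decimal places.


P = e^(-lam) * lam^k / k!
e^(-3.43) ≈ 0.03238694
lam^k = 3.43^5 ≈ 474.756151
k! = 5! = 120
P = 0.03238694 * 474.756151 / 120 ≈ 0.128132

0.128132


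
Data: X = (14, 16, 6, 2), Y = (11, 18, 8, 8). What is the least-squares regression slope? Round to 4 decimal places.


b = sum((xi-xbar)(yi-ybar)) / sum((xi-xbar)^2)
n = 4, xbar = 38/4 = 9.5, ybar = 45/4 = 11.25
Sxy = sum((xi-xbar)(yi-ybar)) = 78.5
Sxx = sum((xi-xbar)^2) = 131
b = Sxy / Sxx = 157/262 ≈ 0.599237

0.5992


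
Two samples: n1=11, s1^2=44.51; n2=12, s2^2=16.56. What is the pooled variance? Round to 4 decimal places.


sp^2 = ((n1-1)*s1^2 + (n2-1)*s2^2)/(n1+n2-2)
(n1-1)*s1^2 = 10 * 44.51 = 445.1
(n2-1)*s2^2 = 11 * 16.56 = 182.16
numerator = 445.1 + 182.16 = 627.26
n1+n2-2 = 21
sp^2 = 627.26 / 21 = 31363/1050 ≈ 29.869524

29.8695


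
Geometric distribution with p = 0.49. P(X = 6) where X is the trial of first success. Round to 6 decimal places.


P = (1-p)^(k-1) * p
(1-p)^(k-1) = 0.51^5 ≈ 0.03450253
P = 0.03450253 * 0.49 ≈ 0.01690624

0.016906


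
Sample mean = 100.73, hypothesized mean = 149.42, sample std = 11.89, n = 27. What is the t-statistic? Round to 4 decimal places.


t = (xbar - mu0) / (s/sqrt(n))
xbar - mu0 = 100.73 - 149.42 = -48.69
sqrt(27) ≈ 5.19615242
s/sqrt(n) = 11.89 / 5.19615242 ≈ 2.28823157
t = -48.69 / 2.28823157 ≈ -21.278441

-21.2784


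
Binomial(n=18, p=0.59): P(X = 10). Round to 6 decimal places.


P = C(n,k) * p^k * (1-p)^(n-k)
C(18,10) = 43758
p^k = 0.59^10 ≈ 0.005111168
(1-p)^(n-k) = 0.41^8 ≈ 0.0007984925
P = 43758 * 0.005111168 * 0.0007984925 ≈ 0.178586

0.178586


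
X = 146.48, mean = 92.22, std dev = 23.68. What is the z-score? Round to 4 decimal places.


z = (X - mu) / sigma
X - mu = 146.48 - 92.22 = 54.26
z = 54.26 / 23.68 = 2713/1184 ≈ 2.291385

2.2914


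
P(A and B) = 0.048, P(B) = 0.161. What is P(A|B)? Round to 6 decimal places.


P(A|B) = P(A and B) / P(B) = 0.048 / 0.161 = 48/161 ≈ 0.29813665

0.298137


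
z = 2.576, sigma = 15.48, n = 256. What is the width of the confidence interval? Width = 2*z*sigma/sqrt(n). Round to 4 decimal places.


width = 2*z*sigma/sqrt(n)
2*z*sigma = 2 * 2.576 * 15.48 = 79.75296
sqrt(256) = 16
width = 79.75296 / 16 = 4.98456

4.9846


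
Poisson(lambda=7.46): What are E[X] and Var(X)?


E[X] = Var(X) = lambda = 7.46

7.46, 7.46


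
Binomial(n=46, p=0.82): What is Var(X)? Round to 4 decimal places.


Var = n*p*(1-p) = 46 * 0.82 * 0.18 = 6.7896

6.7896


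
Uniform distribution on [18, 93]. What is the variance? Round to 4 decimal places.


Var = (b-a)^2 / 12
(b-a)^2 = (93 - 18)^2 = 5625
Var = 5625/12 = 468.75

468.7500


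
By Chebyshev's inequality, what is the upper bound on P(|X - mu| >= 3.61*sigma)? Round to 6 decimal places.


P <= 1/k^2
k^2 = 3.61^2 = 13.0321
1/k^2 = 1 / 13.0321 ≈ 0.07673360

0.076734


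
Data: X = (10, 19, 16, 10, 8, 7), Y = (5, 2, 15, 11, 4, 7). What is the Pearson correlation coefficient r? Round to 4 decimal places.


r = sum((xi-xbar)(yi-ybar)) / sqrt(sum((xi-xbar)^2) * sum((yi-ybar)^2))
n = 6, xbar = 70/6 = 35/3 ≈ 11.666667, ybar = 44/6 = 22/3 ≈ 7.333333
Sxy = sum((xi-xbar)(yi-ybar)) = 17/3 ≈ 5.666667
Sxx = sum((xi-xbar)^2) = 340/3 ≈ 113.333333
Syy = sum((yi-ybar)^2) = 352/3 ≈ 117.333333
sqrt(Sxx*Syy) ≈ 115.315991
r = Sxy / sqrt(Sxx*Syy) = 5.666667 / 115.315991 ≈ 0.049140

0.0491


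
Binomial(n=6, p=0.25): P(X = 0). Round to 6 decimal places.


P = C(n,k) * p^k * (1-p)^(n-k)
C(6,0) = 1
p^k = 0.25^0 = 1
(1-p)^(n-k) = 0.75^6 = 729/4096 ≈ 0.1779785
P = 1 * 1 * 0.1779785 = 729/4096 ≈ 0.177979

0.177979


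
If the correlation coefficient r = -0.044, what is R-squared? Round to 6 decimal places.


R^2 = r^2 = (-0.044)^2 = 0.001936

0.001936


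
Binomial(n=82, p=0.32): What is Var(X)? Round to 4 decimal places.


Var = n*p*(1-p) = 82 * 0.32 * 0.68 = 17.8432

17.8432


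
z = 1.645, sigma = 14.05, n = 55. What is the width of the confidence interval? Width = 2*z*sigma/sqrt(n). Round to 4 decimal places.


width = 2*z*sigma/sqrt(n)
2*z*sigma = 2 * 1.645 * 14.05 = 46.2245
sqrt(55) ≈ 7.416198
width = 46.2245 / 7.416198 ≈ 6.232910

6.2329


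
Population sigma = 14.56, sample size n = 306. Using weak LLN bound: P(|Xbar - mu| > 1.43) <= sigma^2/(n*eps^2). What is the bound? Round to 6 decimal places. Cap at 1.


bound = min(1, sigma^2/(n*eps^2))
sigma^2 = 14.56^2 = 211.9936
n*eps^2 = 306 * 1.43^2 = 306 * 2.0449 = 625.7394
sigma^2/(n*eps^2) = 211.9936 / 625.7394 ≈ 0.33878896

0.338789


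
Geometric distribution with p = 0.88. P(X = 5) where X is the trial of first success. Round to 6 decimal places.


P = (1-p)^(k-1) * p
(1-p)^(k-1) = 0.12^4 = 0.00020736
P = 0.00020736 * 0.88 = 0.0001824768

0.000182


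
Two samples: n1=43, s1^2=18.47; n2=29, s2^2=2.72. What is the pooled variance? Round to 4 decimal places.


sp^2 = ((n1-1)*s1^2 + (n2-1)*s2^2)/(n1+n2-2)
(n1-1)*s1^2 = 42 * 18.47 = 775.74
(n2-1)*s2^2 = 28 * 2.72 = 76.16
numerator = 775.74 + 76.16 = 851.9
n1+n2-2 = 70
sp^2 = 851.9 / 70 = 12.17

12.1700


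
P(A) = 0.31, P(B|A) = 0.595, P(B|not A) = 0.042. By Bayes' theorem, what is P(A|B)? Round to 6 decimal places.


P(A|B) = P(B|A)*P(A) / P(B), P(B) = P(B|A)*P(A) + P(B|not A)*P(not A)
P(B|A)*P(A) = 0.595 * 0.31 = 0.18445
P(B|not A)*P(not A) = 0.042 * 0.69 = 0.02898
P(B) = 0.18445 + 0.02898 = 0.21343
P(A|B) = 0.18445 / 0.21343 = 2635/3049 ≈ 0.86421778

0.864218


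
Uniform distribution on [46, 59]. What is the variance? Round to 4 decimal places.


Var = (b-a)^2 / 12
(b-a)^2 = (59 - 46)^2 = 169
Var = 169/12 ≈ 14.083333

14.0833


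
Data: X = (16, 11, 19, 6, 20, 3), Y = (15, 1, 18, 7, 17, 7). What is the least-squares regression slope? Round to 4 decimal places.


b = sum((xi-xbar)(yi-ybar)) / sum((xi-xbar)^2)
n = 6, xbar = 75/6 = 12.5, ybar = 65/6 ≈ 10.833333
Sxy = sum((xi-xbar)(yi-ybar)) = 183.5
Sxx = sum((xi-xbar)^2) = 245.5
b = Sxy / Sxx = 367/491 ≈ 0.747454

0.7475


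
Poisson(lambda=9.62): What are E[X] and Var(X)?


E[X] = Var(X) = lambda = 9.62

9.62, 9.62


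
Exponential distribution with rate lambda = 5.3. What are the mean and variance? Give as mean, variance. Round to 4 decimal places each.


mean = 1/lam, var = 1/lam^2
mean = 1 / 5.3 = 10/53 ≈ 0.188679
lam^2 = 5.3^2 = 28.09
var = 1 / 28.09 = 100/2809 ≈ 0.035600

0.1887, 0.0356


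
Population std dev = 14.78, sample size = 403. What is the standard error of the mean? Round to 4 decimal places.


SE = sigma / sqrt(n)
sqrt(403) ≈ 20.074860
SE = 14.78 / 20.074860 ≈ 0.736244

0.7362


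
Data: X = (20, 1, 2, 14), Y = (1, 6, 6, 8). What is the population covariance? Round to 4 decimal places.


Cov = (1/n)*sum((xi-xbar)(yi-ybar))
n = 4, xbar = 37/4 = 9.25, ybar = 21/4 = 5.25
sum((xi-xbar)(yi-ybar)) = -44.25
Cov = -44.25 / 4 = -11.0625

-11.0625


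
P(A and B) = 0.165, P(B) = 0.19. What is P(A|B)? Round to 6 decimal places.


P(A|B) = P(A and B) / P(B) = 0.165 / 0.19 = 33/38 ≈ 0.86842105

0.868421


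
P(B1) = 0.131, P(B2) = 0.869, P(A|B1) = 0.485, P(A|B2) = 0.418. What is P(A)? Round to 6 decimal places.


P(A) = P(A|B1)*P(B1) + P(A|B2)*P(B2)
P(A|B1)*P(B1) = 0.485 * 0.131 = 0.063535
P(A|B2)*P(B2) = 0.418 * 0.869 = 0.363242
P(A) = 0.063535 + 0.363242 = 0.426777

0.426777


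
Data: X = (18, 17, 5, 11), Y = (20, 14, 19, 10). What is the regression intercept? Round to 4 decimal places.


a = ybar - b*xbar, where b = sum((xi-xbar)(yi-ybar)) / sum((xi-xbar)^2)
n = 4, xbar = 51/4 = 12.75, ybar = 63/4 = 15.75
Sxy = sum((xi-xbar)(yi-ybar)) = -0.25
Sxx = sum((xi-xbar)^2) = 108.75
b = Sxy / Sxx = -1/435 ≈ -0.002299
a = 15.75 - (-0.002299) * 12.75 = 2288/145 ≈ 15.779310

15.7793


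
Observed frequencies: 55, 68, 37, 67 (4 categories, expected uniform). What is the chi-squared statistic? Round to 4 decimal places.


chi2 = sum((O-E)^2/E), E = total/4
total = 227, E = 227/4 = 56.75
(55 - 56.75)^2 / 56.75 = 3.0625 / 56.75 = 49/908 ≈ 0.053965
(68 - 56.75)^2 / 56.75 = 126.5625 / 56.75 = 2025/908 ≈ 2.230176
(37 - 56.75)^2 / 56.75 = 390.0625 / 56.75 = 6241/908 ≈ 6.873348
(67 - 56.75)^2 / 56.75 = 105.0625 / 56.75 = 1681/908 ≈ 1.851322
chi2 = 2499/227 ≈ 11.008811

11.0088


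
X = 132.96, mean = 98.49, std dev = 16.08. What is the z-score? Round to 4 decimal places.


z = (X - mu) / sigma
X - mu = 132.96 - 98.49 = 34.47
z = 34.47 / 16.08 = 1149/536 ≈ 2.143657

2.1437


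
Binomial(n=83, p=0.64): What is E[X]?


E[X] = n*p = 83 * 0.64 = 53.12

53.12


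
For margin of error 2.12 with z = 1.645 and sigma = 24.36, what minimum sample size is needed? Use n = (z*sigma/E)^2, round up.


z*sigma/E = 1.645 * 24.36 / 2.12 ≈ 18.901981
(z*sigma/E)^2 ≈ 357.284891
round up: n = 358

358


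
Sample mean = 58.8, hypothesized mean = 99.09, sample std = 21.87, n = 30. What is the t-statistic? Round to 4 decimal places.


t = (xbar - mu0) / (s/sqrt(n))
xbar - mu0 = 58.8 - 99.09 = -40.29
sqrt(30) ≈ 5.47722558
s/sqrt(n) = 21.87 / 5.47722558 ≈ 3.99289744
t = -40.29 / 3.99289744 ≈ -10.090417

-10.0904


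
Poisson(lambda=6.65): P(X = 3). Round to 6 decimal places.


P = e^(-lam) * lam^k / k!
e^(-6.65) ≈ 0.001294022
lam^k = 6.65^3 = 294.079625
k! = 3! = 6
P = 0.001294022 * 294.079625 / 6 ≈ 0.063424

0.063424


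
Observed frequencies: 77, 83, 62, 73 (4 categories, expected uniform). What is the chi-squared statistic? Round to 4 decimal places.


chi2 = sum((O-E)^2/E), E = total/4
total = 295, E = 295/4 = 73.75
(77 - 73.75)^2 / 73.75 = 10.5625 / 73.75 = 169/1180 ≈ 0.143220
(83 - 73.75)^2 / 73.75 = 85.5625 / 73.75 = 1369/1180 ≈ 1.160169
(62 - 73.75)^2 / 73.75 = 138.0625 / 73.75 = 2209/1180 ≈ 1.872034
(73 - 73.75)^2 / 73.75 = 0.5625 / 73.75 = 9/1180 ≈ 0.007627
chi2 = 939/295 ≈ 3.183051

3.1831


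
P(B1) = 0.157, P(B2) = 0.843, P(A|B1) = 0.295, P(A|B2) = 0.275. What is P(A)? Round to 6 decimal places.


P(A) = P(A|B1)*P(B1) + P(A|B2)*P(B2)
P(A|B1)*P(B1) = 0.295 * 0.157 = 0.046315
P(A|B2)*P(B2) = 0.275 * 0.843 = 0.231825
P(A) = 0.046315 + 0.231825 = 0.27814

0.278140


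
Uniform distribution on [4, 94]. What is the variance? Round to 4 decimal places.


Var = (b-a)^2 / 12
(b-a)^2 = (94 - 4)^2 = 8100
Var = 8100/12 = 675

675.0000


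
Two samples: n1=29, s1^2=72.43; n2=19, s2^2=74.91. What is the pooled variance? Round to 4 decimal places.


sp^2 = ((n1-1)*s1^2 + (n2-1)*s2^2)/(n1+n2-2)
(n1-1)*s1^2 = 28 * 72.43 = 2028.04
(n2-1)*s2^2 = 18 * 74.91 = 1348.38
numerator = 2028.04 + 1348.38 = 3376.42
n1+n2-2 = 46
sp^2 = 3376.42 / 46 = 168821/2300 ≈ 73.400435

73.4004


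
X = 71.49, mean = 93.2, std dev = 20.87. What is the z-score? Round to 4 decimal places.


z = (X - mu) / sigma
X - mu = 71.49 - 93.2 = -21.71
z = -21.71 / 20.87 = -2171/2087 ≈ -1.040249

-1.0402


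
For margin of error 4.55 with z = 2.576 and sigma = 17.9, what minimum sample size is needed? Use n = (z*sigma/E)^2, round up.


z*sigma/E = 2.576 * 17.9 / 4.55 = 16468/1625 ≈ 10.134154
(z*sigma/E)^2 ≈ 102.701074
round up: n = 103

103


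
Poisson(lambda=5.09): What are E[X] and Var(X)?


E[X] = Var(X) = lambda = 5.09

5.09, 5.09


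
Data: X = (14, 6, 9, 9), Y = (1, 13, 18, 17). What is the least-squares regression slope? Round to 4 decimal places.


b = sum((xi-xbar)(yi-ybar)) / sum((xi-xbar)^2)
n = 4, xbar = 38/4 = 9.5, ybar = 49/4 = 12.25
Sxy = sum((xi-xbar)(yi-ybar)) = -58.5
Sxx = sum((xi-xbar)^2) = 33
b = Sxy / Sxx = -39/22 ≈ -1.772727

-1.7727


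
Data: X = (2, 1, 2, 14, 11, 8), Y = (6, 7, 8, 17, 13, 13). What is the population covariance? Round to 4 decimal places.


Cov = (1/n)*sum((xi-xbar)(yi-ybar))
n = 6, xbar = 38/6 = 19/3 ≈ 6.333333, ybar = 64/6 = 32/3 ≈ 10.666667
sum((xi-xbar)(yi-ybar)) = 344/3 ≈ 114.666667
Cov = 114.666667 / 6 = 172/9 ≈ 19.111111

19.1111


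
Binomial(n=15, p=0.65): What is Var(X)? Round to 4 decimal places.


Var = n*p*(1-p) = 15 * 0.65 * 0.35 = 3.4125

3.4125


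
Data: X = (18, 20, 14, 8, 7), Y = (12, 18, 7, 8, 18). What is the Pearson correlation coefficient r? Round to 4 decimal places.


r = sum((xi-xbar)(yi-ybar)) / sqrt(sum((xi-xbar)^2) * sum((yi-ybar)^2))
n = 5, xbar = 67/5 = 13.4, ybar = 63/5 = 12.6
Sxy = sum((xi-xbar)(yi-ybar)) = 19.8
Sxx = sum((xi-xbar)^2) = 135.2
Syy = sum((yi-ybar)^2) = 111.2
sqrt(Sxx*Syy) ≈ 122.614192
r = Sxy / sqrt(Sxx*Syy) = 19.8 / 122.614192 ≈ 0.161482

0.1615


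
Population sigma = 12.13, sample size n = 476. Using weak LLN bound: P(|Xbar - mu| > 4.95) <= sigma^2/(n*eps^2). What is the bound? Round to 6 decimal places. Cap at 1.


bound = min(1, sigma^2/(n*eps^2))
sigma^2 = 12.13^2 = 147.1369
n*eps^2 = 476 * 4.95^2 = 476 * 24.5025 = 11663.19
sigma^2/(n*eps^2) = 147.1369 / 11663.19 ≈ 0.01261549

0.012615


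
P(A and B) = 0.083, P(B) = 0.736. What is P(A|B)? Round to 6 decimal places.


P(A|B) = P(A and B) / P(B) = 0.083 / 0.736 = 83/736 ≈ 0.11277174

0.112772


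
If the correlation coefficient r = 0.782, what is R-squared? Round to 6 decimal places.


R^2 = r^2 = (0.782)^2 = 0.611524

0.611524


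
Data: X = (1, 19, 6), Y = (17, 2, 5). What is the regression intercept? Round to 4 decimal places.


a = ybar - b*xbar, where b = sum((xi-xbar)(yi-ybar)) / sum((xi-xbar)^2)
n = 3, xbar = 26/3 ≈ 8.666667, ybar = 24/3 = 8
Sxy = sum((xi-xbar)(yi-ybar)) = -123
Sxx = sum((xi-xbar)^2) = 518/3 ≈ 172.666667
b = Sxy / Sxx = -369/518 ≈ -0.712355
a = 8 - (-0.712355) * 8.666667 = 3671/259 ≈ 14.173745

14.1737


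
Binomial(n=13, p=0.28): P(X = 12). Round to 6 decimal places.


P = C(n,k) * p^k * (1-p)^(n-k)
C(13,12) = 13
p^k = 0.28^12 ≈ 0.0000002322183
(1-p)^(n-k) = 0.72^1 = 0.72
P = 13 * 0.0000002322183 * 0.72 ≈ 0.000002

0.000002


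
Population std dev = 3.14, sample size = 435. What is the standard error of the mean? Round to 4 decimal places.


SE = sigma / sqrt(n)
sqrt(435) ≈ 20.856654
SE = 3.14 / 20.856654 ≈ 0.150551

0.1506


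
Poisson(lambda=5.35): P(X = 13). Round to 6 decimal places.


P = e^(-lam) * lam^k / k!
e^(-5.35) ≈ 0.004748151
lam^k = 5.35^13 ≈ 2941705322.495216
k! = 13! = 6227020800
P = 0.004748151 * 2941705322.495216 / 6227020800 ≈ 0.002243

0.002243


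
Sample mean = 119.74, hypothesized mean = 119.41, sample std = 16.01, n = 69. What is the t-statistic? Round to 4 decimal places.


t = (xbar - mu0) / (s/sqrt(n))
xbar - mu0 = 119.74 - 119.41 = 0.33
sqrt(69) ≈ 8.30662386
s/sqrt(n) = 16.01 / 8.30662386 ≈ 1.92737751
t = 0.33 / 1.92737751 ≈ 0.171217

0.1712


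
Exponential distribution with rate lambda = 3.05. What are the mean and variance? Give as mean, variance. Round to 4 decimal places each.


mean = 1/lam, var = 1/lam^2
mean = 1 / 3.05 = 20/61 ≈ 0.327869
lam^2 = 3.05^2 = 9.3025
var = 1 / 9.3025 = 400/3721 ≈ 0.107498

0.3279, 0.1075


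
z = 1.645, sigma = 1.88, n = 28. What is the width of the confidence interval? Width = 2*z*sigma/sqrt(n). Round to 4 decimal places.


width = 2*z*sigma/sqrt(n)
2*z*sigma = 2 * 1.645 * 1.88 = 6.1852
sqrt(28) ≈ 5.291503
width = 6.1852 / 5.291503 ≈ 1.168893

1.1689


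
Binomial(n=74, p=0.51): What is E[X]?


E[X] = n*p = 74 * 0.51 = 37.74

37.74


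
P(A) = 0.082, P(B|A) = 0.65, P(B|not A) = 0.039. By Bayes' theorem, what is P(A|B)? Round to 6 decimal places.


P(A|B) = P(B|A)*P(A) / P(B), P(B) = P(B|A)*P(A) + P(B|not A)*P(not A)
P(B|A)*P(A) = 0.65 * 0.082 = 0.0533
P(B|not A)*P(not A) = 0.039 * 0.918 = 0.035802
P(B) = 0.0533 + 0.035802 = 0.089102
P(A|B) = 0.0533 / 0.089102 = 2050/3427 ≈ 0.59819084

0.598191


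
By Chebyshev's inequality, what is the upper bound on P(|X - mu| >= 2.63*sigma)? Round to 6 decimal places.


P <= 1/k^2
k^2 = 2.63^2 = 6.9169
1/k^2 = 1 / 6.9169 ≈ 0.14457344

0.144573


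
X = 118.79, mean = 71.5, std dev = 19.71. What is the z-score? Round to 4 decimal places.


z = (X - mu) / sigma
X - mu = 118.79 - 71.5 = 47.29
z = 47.29 / 19.71 = 4729/1971 ≈ 2.399290

2.3993


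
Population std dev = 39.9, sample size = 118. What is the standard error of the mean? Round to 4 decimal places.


SE = sigma / sqrt(n)
sqrt(118) ≈ 10.862780
SE = 39.9 / 10.862780 ≈ 3.673093

3.6731


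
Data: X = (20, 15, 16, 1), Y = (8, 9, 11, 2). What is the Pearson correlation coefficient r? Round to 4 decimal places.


r = sum((xi-xbar)(yi-ybar)) / sqrt(sum((xi-xbar)^2) * sum((yi-ybar)^2))
n = 4, xbar = 52/4 = 13, ybar = 30/4 = 7.5
Sxy = sum((xi-xbar)(yi-ybar)) = 83
Sxx = sum((xi-xbar)^2) = 206
Syy = sum((yi-ybar)^2) = 45
sqrt(Sxx*Syy) ≈ 96.280839
r = Sxy / sqrt(Sxx*Syy) = 83 / 96.280839 ≈ 0.862061

0.8621


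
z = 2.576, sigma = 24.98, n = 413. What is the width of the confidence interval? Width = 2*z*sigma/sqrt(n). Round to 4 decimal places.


width = 2*z*sigma/sqrt(n)
2*z*sigma = 2 * 2.576 * 24.98 = 128.69696
sqrt(413) ≈ 20.322401
width = 128.69696 / 20.322401 ≈ 6.332763

6.3328


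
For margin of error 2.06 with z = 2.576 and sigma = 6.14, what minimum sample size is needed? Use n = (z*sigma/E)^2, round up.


z*sigma/E = 2.576 * 6.14 / 2.06 ≈ 7.677981
(z*sigma/E)^2 ≈ 58.951386
round up: n = 59

59


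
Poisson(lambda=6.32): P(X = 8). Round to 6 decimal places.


P = e^(-lam) * lam^k / k!
e^(-6.32) ≈ 0.001799944
lam^k = 6.32^8 ≈ 2545286.219931
k! = 8! = 40320
P = 0.001799944 * 2545286.219931 / 40320 ≈ 0.113625

0.113625


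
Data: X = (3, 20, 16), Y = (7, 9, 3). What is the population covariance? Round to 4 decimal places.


Cov = (1/n)*sum((xi-xbar)(yi-ybar))
n = 3, xbar = 39/3 = 13, ybar = 19/3 ≈ 6.333333
sum((xi-xbar)(yi-ybar)) = 2
Cov = 2 / 3 = 2/3 ≈ 0.666667

0.6667


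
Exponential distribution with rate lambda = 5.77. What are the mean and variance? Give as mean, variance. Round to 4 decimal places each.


mean = 1/lam, var = 1/lam^2
mean = 1 / 5.77 = 100/577 ≈ 0.173310
lam^2 = 5.77^2 = 33.2929
var = 1 / 33.2929 ≈ 0.030036

0.1733, 0.0300


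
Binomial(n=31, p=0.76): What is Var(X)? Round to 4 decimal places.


Var = n*p*(1-p) = 31 * 0.76 * 0.24 = 5.6544

5.6544


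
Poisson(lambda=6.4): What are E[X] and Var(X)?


E[X] = Var(X) = lambda = 6.4

6.4, 6.4


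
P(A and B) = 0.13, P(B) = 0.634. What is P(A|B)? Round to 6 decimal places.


P(A|B) = P(A and B) / P(B) = 0.13 / 0.634 = 65/317 ≈ 0.20504732

0.205047


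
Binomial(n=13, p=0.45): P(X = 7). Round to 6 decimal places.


P = C(n,k) * p^k * (1-p)^(n-k)
C(13,7) = 1716
p^k = 0.45^7 ≈ 0.003736695
(1-p)^(n-k) = 0.55^6 ≈ 0.02768064
P = 1716 * 0.003736695 * 0.02768064 ≈ 0.177493

0.177493


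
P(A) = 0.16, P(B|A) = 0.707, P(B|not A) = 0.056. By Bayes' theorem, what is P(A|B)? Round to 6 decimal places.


P(A|B) = P(B|A)*P(A) / P(B), P(B) = P(B|A)*P(A) + P(B|not A)*P(not A)
P(B|A)*P(A) = 0.707 * 0.16 = 0.11312
P(B|not A)*P(not A) = 0.056 * 0.84 = 0.04704
P(B) = 0.11312 + 0.04704 = 0.16016
P(A|B) = 0.11312 / 0.16016 = 101/143 ≈ 0.70629371

0.706294


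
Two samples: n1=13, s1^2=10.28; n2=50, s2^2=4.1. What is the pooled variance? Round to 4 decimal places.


sp^2 = ((n1-1)*s1^2 + (n2-1)*s2^2)/(n1+n2-2)
(n1-1)*s1^2 = 12 * 10.28 = 123.36
(n2-1)*s2^2 = 49 * 4.1 = 200.9
numerator = 123.36 + 200.9 = 324.26
n1+n2-2 = 61
sp^2 = 324.26 / 61 = 16213/3050 ≈ 5.315738

5.3157


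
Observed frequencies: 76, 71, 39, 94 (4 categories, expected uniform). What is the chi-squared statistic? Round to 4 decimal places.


chi2 = sum((O-E)^2/E), E = total/4
total = 280, E = 280/4 = 70
(76 - 70)^2 / 70 = 36 / 70 = 18/35 ≈ 0.514286
(71 - 70)^2 / 70 = 1 / 70 = 1/70 ≈ 0.014286
(39 - 70)^2 / 70 = 961 / 70 = 961/70 ≈ 13.728571
(94 - 70)^2 / 70 = 576 / 70 = 288/35 ≈ 8.228571
chi2 = 787/35 ≈ 22.485714

22.4857


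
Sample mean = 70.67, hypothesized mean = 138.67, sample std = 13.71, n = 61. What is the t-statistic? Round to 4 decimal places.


t = (xbar - mu0) / (s/sqrt(n))
xbar - mu0 = 70.67 - 138.67 = -68
sqrt(61) ≈ 7.81024968
s/sqrt(n) = 13.71 / 7.81024968 ≈ 1.75538562
t = -68 / 1.75538562 ≈ -38.737927

-38.7379


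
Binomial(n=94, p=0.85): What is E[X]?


E[X] = n*p = 94 * 0.85 = 79.9

79.9


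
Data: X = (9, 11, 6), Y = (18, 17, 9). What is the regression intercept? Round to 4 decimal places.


a = ybar - b*xbar, where b = sum((xi-xbar)(yi-ybar)) / sum((xi-xbar)^2)
n = 3, xbar = 26/3 ≈ 8.666667, ybar = 44/3 ≈ 14.666667
Sxy = sum((xi-xbar)(yi-ybar)) = 65/3 ≈ 21.666667
Sxx = sum((xi-xbar)^2) = 38/3 ≈ 12.666667
b = Sxy / Sxx = 65/38 ≈ 1.710526
a = 14.666667 - 1.710526 * 8.666667 = -3/19 ≈ -0.157895

-0.1579


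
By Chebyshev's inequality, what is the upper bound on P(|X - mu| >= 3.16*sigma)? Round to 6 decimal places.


P <= 1/k^2
k^2 = 3.16^2 = 9.9856
1/k^2 = 1 / 9.9856 = 625/6241 ≈ 0.10014421

0.100144


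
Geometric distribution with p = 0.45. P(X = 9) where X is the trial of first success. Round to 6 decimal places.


P = (1-p)^(k-1) * p
(1-p)^(k-1) = 0.55^8 ≈ 0.008373394
P = 0.008373394 * 0.45 ≈ 0.003768027

0.003768


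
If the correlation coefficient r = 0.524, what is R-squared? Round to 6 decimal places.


R^2 = r^2 = (0.524)^2 = 0.274576

0.274576


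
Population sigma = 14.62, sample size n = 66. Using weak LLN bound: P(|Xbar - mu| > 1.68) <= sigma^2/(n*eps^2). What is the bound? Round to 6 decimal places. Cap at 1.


bound = min(1, sigma^2/(n*eps^2))
sigma^2 = 14.62^2 = 213.7444
n*eps^2 = 66 * 1.68^2 = 66 * 2.8224 = 186.2784
sigma^2/(n*eps^2) = 213.7444 / 186.2784 ≈ 1.14744597
this exceeds 1, so the bound is capped at 1

1.000000


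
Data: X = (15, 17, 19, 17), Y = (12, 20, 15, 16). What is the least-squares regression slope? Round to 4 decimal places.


b = sum((xi-xbar)(yi-ybar)) / sum((xi-xbar)^2)
n = 4, xbar = 68/4 = 17, ybar = 63/4 = 15.75
Sxy = sum((xi-xbar)(yi-ybar)) = 6
Sxx = sum((xi-xbar)^2) = 8
b = Sxy / Sxx = 0.75

0.7500


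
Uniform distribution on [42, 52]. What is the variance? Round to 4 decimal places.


Var = (b-a)^2 / 12
(b-a)^2 = (52 - 42)^2 = 100
Var = 100/12 ≈ 8.333333

8.3333


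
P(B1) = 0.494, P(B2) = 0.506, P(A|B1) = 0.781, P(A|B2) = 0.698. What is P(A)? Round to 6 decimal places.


P(A) = P(A|B1)*P(B1) + P(A|B2)*P(B2)
P(A|B1)*P(B1) = 0.781 * 0.494 = 0.385814
P(A|B2)*P(B2) = 0.698 * 0.506 = 0.353188
P(A) = 0.385814 + 0.353188 = 0.739002

0.739002


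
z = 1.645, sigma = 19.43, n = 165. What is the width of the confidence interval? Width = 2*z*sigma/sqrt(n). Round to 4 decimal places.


width = 2*z*sigma/sqrt(n)
2*z*sigma = 2 * 1.645 * 19.43 = 63.9247
sqrt(165) ≈ 12.845233
width = 63.9247 / 12.845233 ≈ 4.976531

4.9765


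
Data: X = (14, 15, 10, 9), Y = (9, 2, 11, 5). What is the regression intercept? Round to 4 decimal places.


a = ybar - b*xbar, where b = sum((xi-xbar)(yi-ybar)) / sum((xi-xbar)^2)
n = 4, xbar = 48/4 = 12, ybar = 27/4 = 6.75
Sxy = sum((xi-xbar)(yi-ybar)) = -13
Sxx = sum((xi-xbar)^2) = 26
b = Sxy / Sxx = -0.5
a = 6.75 - (-0.5) * 12 = 12.75

12.7500


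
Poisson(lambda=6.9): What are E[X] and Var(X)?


E[X] = Var(X) = lambda = 6.9

6.9, 6.9


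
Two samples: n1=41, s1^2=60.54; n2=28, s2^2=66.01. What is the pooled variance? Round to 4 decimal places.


sp^2 = ((n1-1)*s1^2 + (n2-1)*s2^2)/(n1+n2-2)
(n1-1)*s1^2 = 40 * 60.54 = 2421.6
(n2-1)*s2^2 = 27 * 66.01 = 1782.27
numerator = 2421.6 + 1782.27 = 4203.87
n1+n2-2 = 67
sp^2 = 4203.87 / 67 = 420387/6700 ≈ 62.744328

62.7443


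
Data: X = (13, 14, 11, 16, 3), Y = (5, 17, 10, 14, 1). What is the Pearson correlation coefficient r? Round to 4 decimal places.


r = sum((xi-xbar)(yi-ybar)) / sqrt(sum((xi-xbar)^2) * sum((yi-ybar)^2))
n = 5, xbar = 57/5 = 11.4, ybar = 47/5 = 9.4
Sxy = sum((xi-xbar)(yi-ybar)) = 104.2
Sxx = sum((xi-xbar)^2) = 101.2
Syy = sum((yi-ybar)^2) = 169.2
sqrt(Sxx*Syy) ≈ 130.855034
r = Sxy / sqrt(Sxx*Syy) = 104.2 / 130.855034 ≈ 0.796301

0.7963


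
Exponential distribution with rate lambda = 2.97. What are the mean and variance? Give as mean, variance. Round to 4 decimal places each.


mean = 1/lam, var = 1/lam^2
mean = 1 / 2.97 = 100/297 ≈ 0.336700
lam^2 = 2.97^2 = 8.8209
var = 1 / 8.8209 ≈ 0.113367

0.3367, 0.1134


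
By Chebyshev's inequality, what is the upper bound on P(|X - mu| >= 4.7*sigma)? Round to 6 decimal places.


P <= 1/k^2
k^2 = 4.7^2 = 22.09
1/k^2 = 1 / 22.09 = 100/2209 ≈ 0.04526935

0.045269


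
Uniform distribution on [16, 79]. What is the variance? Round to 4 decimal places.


Var = (b-a)^2 / 12
(b-a)^2 = (79 - 16)^2 = 3969
Var = 3969/12 = 330.75

330.7500


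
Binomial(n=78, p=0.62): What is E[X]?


E[X] = n*p = 78 * 0.62 = 48.36

48.36


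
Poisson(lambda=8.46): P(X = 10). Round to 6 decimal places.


P = e^(-lam) * lam^k / k!
e^(-8.46) ≈ 0.0002117721
lam^k = 8.46^10 ≈ 1878034777.968932
k! = 10! = 3628800
P = 0.0002117721 * 1878034777.968932 / 3628800 ≈ 0.109600

0.109600


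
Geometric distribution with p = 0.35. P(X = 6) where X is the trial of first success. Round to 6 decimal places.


P = (1-p)^(k-1) * p
(1-p)^(k-1) = 0.65^5 ≈ 0.1160291
P = 0.1160291 * 0.35 ≈ 0.04061017

0.040610


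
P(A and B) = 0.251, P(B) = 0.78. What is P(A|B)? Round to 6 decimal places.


P(A|B) = P(A and B) / P(B) = 0.251 / 0.78 = 251/780 ≈ 0.32179487

0.321795


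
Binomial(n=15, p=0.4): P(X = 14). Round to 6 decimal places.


P = C(n,k) * p^k * (1-p)^(n-k)
C(15,14) = 15
p^k = 0.4^14 ≈ 0.000002684355
(1-p)^(n-k) = 0.6^1 = 0.6
P = 15 * 0.000002684355 * 0.6 ≈ 0.000024

0.000024


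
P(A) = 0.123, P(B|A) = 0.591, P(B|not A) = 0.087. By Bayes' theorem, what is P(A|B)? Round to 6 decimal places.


P(A|B) = P(B|A)*P(A) / P(B), P(B) = P(B|A)*P(A) + P(B|not A)*P(not A)
P(B|A)*P(A) = 0.591 * 0.123 = 0.072693
P(B|not A)*P(not A) = 0.087 * 0.877 = 0.076299
P(B) = 0.072693 + 0.076299 = 0.148992
P(A|B) = 0.072693 / 0.148992 ≈ 0.48789868

0.487899


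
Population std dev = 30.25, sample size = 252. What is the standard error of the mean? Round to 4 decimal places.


SE = sigma / sqrt(n)
sqrt(252) ≈ 15.874508
SE = 30.25 / 15.874508 ≈ 1.905571

1.9056


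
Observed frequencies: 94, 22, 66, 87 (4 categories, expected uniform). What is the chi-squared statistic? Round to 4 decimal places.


chi2 = sum((O-E)^2/E), E = total/4
total = 269, E = 269/4 = 67.25
(94 - 67.25)^2 / 67.25 = 715.5625 / 67.25 = 11449/1076 ≈ 10.640335
(22 - 67.25)^2 / 67.25 = 2047.5625 / 67.25 = 32761/1076 ≈ 30.447026
(66 - 67.25)^2 / 67.25 = 1.5625 / 67.25 = 25/1076 ≈ 0.023234
(87 - 67.25)^2 / 67.25 = 390.0625 / 67.25 = 6241/1076 ≈ 5.800186
chi2 = 12619/269 ≈ 46.910781

46.9108


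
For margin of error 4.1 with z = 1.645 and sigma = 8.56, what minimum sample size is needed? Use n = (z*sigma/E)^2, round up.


z*sigma/E = 1.645 * 8.56 / 4.1 ≈ 3.434439
(z*sigma/E)^2 ≈ 11.795371
round up: n = 12

12


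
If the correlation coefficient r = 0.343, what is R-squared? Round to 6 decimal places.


R^2 = r^2 = (0.343)^2 = 0.117649

0.117649


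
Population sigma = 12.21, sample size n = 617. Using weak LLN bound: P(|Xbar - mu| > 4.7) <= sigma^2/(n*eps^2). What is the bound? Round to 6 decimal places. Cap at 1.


bound = min(1, sigma^2/(n*eps^2))
sigma^2 = 12.21^2 = 149.0841
n*eps^2 = 617 * 4.7^2 = 617 * 22.09 = 13629.53
sigma^2/(n*eps^2) = 149.0841 / 13629.53 ≈ 0.01093832

0.010938


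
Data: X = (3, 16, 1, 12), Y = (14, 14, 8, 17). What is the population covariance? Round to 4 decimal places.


Cov = (1/n)*sum((xi-xbar)(yi-ybar))
n = 4, xbar = 32/4 = 8, ybar = 53/4 = 13.25
sum((xi-xbar)(yi-ybar)) = 54
Cov = 54 / 4 = 13.5

13.5000


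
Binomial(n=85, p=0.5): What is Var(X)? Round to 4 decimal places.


Var = n*p*(1-p) = 85 * 0.5 * 0.5 = 21.25

21.2500


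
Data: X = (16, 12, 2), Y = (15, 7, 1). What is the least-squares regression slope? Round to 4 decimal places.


b = sum((xi-xbar)(yi-ybar)) / sum((xi-xbar)^2)
n = 3, xbar = 30/3 = 10, ybar = 23/3 ≈ 7.666667
Sxy = sum((xi-xbar)(yi-ybar)) = 96
Sxx = sum((xi-xbar)^2) = 104
b = Sxy / Sxx = 12/13 ≈ 0.923077

0.9231


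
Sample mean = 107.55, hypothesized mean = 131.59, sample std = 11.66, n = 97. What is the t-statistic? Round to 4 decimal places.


t = (xbar - mu0) / (s/sqrt(n))
xbar - mu0 = 107.55 - 131.59 = -24.04
sqrt(97) ≈ 9.84885780
s/sqrt(n) = 11.66 / 9.84885780 ≈ 1.18389363
t = -24.04 / 1.18389363 ≈ -20.305878

-20.3059


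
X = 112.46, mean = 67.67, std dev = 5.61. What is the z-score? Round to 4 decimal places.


z = (X - mu) / sigma
X - mu = 112.46 - 67.67 = 44.79
z = 44.79 / 5.61 = 1493/187 ≈ 7.983957

7.9840


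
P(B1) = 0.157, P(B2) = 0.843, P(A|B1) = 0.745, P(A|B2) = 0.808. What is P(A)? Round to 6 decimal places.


P(A) = P(A|B1)*P(B1) + P(A|B2)*P(B2)
P(A|B1)*P(B1) = 0.745 * 0.157 = 0.116965
P(A|B2)*P(B2) = 0.808 * 0.843 = 0.681144
P(A) = 0.116965 + 0.681144 = 0.798109

0.798109


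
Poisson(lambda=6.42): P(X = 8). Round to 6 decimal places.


P = e^(-lam) * lam^k / k!
e^(-6.42) ≈ 0.001628656
lam^k = 6.42^8 ≈ 2885892.998625
k! = 8! = 40320
P = 0.001628656 * 2885892.998625 / 40320 ≈ 0.116571

0.116571


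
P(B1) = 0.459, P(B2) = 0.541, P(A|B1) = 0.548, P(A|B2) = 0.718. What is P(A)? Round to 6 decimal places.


P(A) = P(A|B1)*P(B1) + P(A|B2)*P(B2)
P(A|B1)*P(B1) = 0.548 * 0.459 = 0.251532
P(A|B2)*P(B2) = 0.718 * 0.541 = 0.388438
P(A) = 0.251532 + 0.388438 = 0.63997

0.639970


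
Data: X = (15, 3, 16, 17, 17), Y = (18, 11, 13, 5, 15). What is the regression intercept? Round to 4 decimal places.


a = ybar - b*xbar, where b = sum((xi-xbar)(yi-ybar)) / sum((xi-xbar)^2)
n = 5, xbar = 68/5 = 13.6, ybar = 62/5 = 12.4
Sxy = sum((xi-xbar)(yi-ybar)) = 7.8
Sxx = sum((xi-xbar)^2) = 143.2
b = Sxy / Sxx = 39/716 ≈ 0.054469
a = 12.4 - 0.054469 * 13.6 = 2087/179 ≈ 11.659218

11.6592


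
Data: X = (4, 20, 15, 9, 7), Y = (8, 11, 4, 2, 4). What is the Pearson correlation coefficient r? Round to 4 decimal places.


r = sum((xi-xbar)(yi-ybar)) / sqrt(sum((xi-xbar)^2) * sum((yi-ybar)^2))
n = 5, xbar = 55/5 = 11, ybar = 29/5 = 5.8
Sxy = sum((xi-xbar)(yi-ybar)) = 39
Sxx = sum((xi-xbar)^2) = 166
Syy = sum((yi-ybar)^2) = 52.8
sqrt(Sxx*Syy) ≈ 93.620511
r = Sxy / sqrt(Sxx*Syy) = 39 / 93.620511 ≈ 0.416575

0.4166


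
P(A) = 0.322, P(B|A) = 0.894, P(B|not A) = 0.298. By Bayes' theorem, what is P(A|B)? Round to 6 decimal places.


P(A|B) = P(B|A)*P(A) / P(B), P(B) = P(B|A)*P(A) + P(B|not A)*P(not A)
P(B|A)*P(A) = 0.894 * 0.322 = 0.287868
P(B|not A)*P(not A) = 0.298 * 0.678 = 0.202044
P(B) = 0.287868 + 0.202044 = 0.489912
P(A|B) = 0.287868 / 0.489912 = 161/274 ≈ 0.58759124

0.587591


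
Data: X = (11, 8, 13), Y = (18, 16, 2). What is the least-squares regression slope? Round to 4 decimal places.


b = sum((xi-xbar)(yi-ybar)) / sum((xi-xbar)^2)
n = 3, xbar = 32/3 ≈ 10.666667, ybar = 36/3 = 12
Sxy = sum((xi-xbar)(yi-ybar)) = -32
Sxx = sum((xi-xbar)^2) = 38/3 ≈ 12.666667
b = Sxy / Sxx = -48/19 ≈ -2.526316

-2.5263


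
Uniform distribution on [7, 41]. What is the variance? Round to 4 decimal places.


Var = (b-a)^2 / 12
(b-a)^2 = (41 - 7)^2 = 1156
Var = 1156/12 ≈ 96.333333

96.3333


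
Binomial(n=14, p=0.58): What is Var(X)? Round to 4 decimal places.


Var = n*p*(1-p) = 14 * 0.58 * 0.42 = 3.4104

3.4104


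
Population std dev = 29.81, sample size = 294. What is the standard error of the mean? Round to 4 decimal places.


SE = sigma / sqrt(n)
sqrt(294) ≈ 17.146428
SE = 29.81 / 17.146428 ≈ 1.738555

1.7386


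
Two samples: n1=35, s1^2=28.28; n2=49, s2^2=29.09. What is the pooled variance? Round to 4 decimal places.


sp^2 = ((n1-1)*s1^2 + (n2-1)*s2^2)/(n1+n2-2)
(n1-1)*s1^2 = 34 * 28.28 = 961.52
(n2-1)*s2^2 = 48 * 29.09 = 1396.32
numerator = 961.52 + 1396.32 = 2357.84
n1+n2-2 = 82
sp^2 = 2357.84 / 82 = 29473/1025 ≈ 28.754146

28.7541


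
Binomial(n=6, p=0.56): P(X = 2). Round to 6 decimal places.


P = C(n,k) * p^k * (1-p)^(n-k)
C(6,2) = 15
p^k = 0.56^2 = 0.3136
(1-p)^(n-k) = 0.44^4 = 0.03748096
P = 15 * 0.3136 * 0.03748096 ≈ 0.176310

0.176310


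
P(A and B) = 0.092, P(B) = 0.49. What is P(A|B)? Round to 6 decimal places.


P(A|B) = P(A and B) / P(B) = 0.092 / 0.49 = 46/245 ≈ 0.18775510

0.187755


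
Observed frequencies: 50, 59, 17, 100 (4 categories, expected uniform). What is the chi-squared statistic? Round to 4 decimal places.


chi2 = sum((O-E)^2/E), E = total/4
total = 226, E = 226/4 = 56.5
(50 - 56.5)^2 / 56.5 = 42.25 / 56.5 = 169/226 ≈ 0.747788
(59 - 56.5)^2 / 56.5 = 6.25 / 56.5 = 25/226 ≈ 0.110619
(17 - 56.5)^2 / 56.5 = 1560.25 / 56.5 = 6241/226 ≈ 27.615044
(100 - 56.5)^2 / 56.5 = 1892.25 / 56.5 = 7569/226 ≈ 33.491150
chi2 = 7002/113 ≈ 61.964602

61.9646


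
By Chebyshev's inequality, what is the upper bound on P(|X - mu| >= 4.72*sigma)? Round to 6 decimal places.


P <= 1/k^2
k^2 = 4.72^2 = 22.2784
1/k^2 = 1 / 22.2784 ≈ 0.04488653

0.044887


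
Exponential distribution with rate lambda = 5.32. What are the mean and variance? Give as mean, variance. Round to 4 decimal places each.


mean = 1/lam, var = 1/lam^2
mean = 1 / 5.32 = 25/133 ≈ 0.187970
lam^2 = 5.32^2 = 28.3024
var = 1 / 28.3024 ≈ 0.035333

0.1880, 0.0353


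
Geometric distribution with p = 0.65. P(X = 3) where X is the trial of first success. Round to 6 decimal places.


P = (1-p)^(k-1) * p
(1-p)^(k-1) = 0.35^2 = 0.1225
P = 0.1225 * 0.65 = 0.079625

0.079625


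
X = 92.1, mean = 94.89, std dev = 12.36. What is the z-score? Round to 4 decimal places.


z = (X - mu) / sigma
X - mu = 92.1 - 94.89 = -2.79
z = -2.79 / 12.36 = -93/412 ≈ -0.225728

-0.2257


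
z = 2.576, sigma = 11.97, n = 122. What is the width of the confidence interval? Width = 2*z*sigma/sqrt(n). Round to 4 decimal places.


width = 2*z*sigma/sqrt(n)
2*z*sigma = 2 * 2.576 * 11.97 = 61.66944
sqrt(122) ≈ 11.045361
width = 61.66944 / 11.045361 ≈ 5.583289

5.5833


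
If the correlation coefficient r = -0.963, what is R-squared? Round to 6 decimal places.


R^2 = r^2 = (-0.963)^2 = 0.927369

0.927369


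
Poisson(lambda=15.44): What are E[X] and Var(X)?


E[X] = Var(X) = lambda = 15.44

15.44, 15.44


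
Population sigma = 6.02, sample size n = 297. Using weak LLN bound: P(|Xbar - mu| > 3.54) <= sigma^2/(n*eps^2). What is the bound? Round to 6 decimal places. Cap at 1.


bound = min(1, sigma^2/(n*eps^2))
sigma^2 = 6.02^2 = 36.2404
n*eps^2 = 297 * 3.54^2 = 297 * 12.5316 = 3721.8852
sigma^2/(n*eps^2) = 36.2404 / 3721.8852 ≈ 0.00973711

0.009737


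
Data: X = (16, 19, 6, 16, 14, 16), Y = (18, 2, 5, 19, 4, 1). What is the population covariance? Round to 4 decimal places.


Cov = (1/n)*sum((xi-xbar)(yi-ybar))
n = 6, xbar = 87/6 = 14.5, ybar = 49/6 ≈ 8.166667
sum((xi-xbar)(yi-ybar)) = 21.5
Cov = 21.5 / 6 = 43/12 ≈ 3.583333

3.5833


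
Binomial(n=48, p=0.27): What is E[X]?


E[X] = n*p = 48 * 0.27 = 12.96

12.96


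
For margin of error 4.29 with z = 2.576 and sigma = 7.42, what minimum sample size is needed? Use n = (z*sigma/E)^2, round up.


z*sigma/E = 2.576 * 7.42 / 4.29 ≈ 4.455459
(z*sigma/E)^2 ≈ 19.851117
round up: n = 20

20


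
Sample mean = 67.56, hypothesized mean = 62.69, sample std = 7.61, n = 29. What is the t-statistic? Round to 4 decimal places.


t = (xbar - mu0) / (s/sqrt(n))
xbar - mu0 = 67.56 - 62.69 = 4.87
sqrt(29) ≈ 5.38516481
s/sqrt(n) = 7.61 / 5.38516481 ≈ 1.41314152
t = 4.87 / 1.41314152 ≈ 3.446222

3.4462


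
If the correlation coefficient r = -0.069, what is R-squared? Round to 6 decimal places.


R^2 = r^2 = (-0.069)^2 = 0.004761

0.004761


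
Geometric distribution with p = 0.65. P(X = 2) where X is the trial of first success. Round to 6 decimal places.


P = (1-p)^(k-1) * p
(1-p)^(k-1) = 0.35^1 = 0.35
P = 0.35 * 0.65 = 0.2275

0.227500
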